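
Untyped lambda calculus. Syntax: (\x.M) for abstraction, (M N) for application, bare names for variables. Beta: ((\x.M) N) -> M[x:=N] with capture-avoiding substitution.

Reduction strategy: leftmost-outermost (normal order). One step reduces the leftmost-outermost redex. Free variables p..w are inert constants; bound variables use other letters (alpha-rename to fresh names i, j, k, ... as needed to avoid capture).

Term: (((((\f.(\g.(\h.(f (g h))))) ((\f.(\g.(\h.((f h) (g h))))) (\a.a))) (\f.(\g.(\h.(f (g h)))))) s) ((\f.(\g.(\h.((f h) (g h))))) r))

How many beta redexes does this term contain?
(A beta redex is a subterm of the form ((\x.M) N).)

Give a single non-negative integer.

Term: (((((\f.(\g.(\h.(f (g h))))) ((\f.(\g.(\h.((f h) (g h))))) (\a.a))) (\f.(\g.(\h.(f (g h)))))) s) ((\f.(\g.(\h.((f h) (g h))))) r))
  Redex: ((\f.(\g.(\h.(f (g h))))) ((\f.(\g.(\h.((f h) (g h))))) (\a.a)))
  Redex: ((\f.(\g.(\h.((f h) (g h))))) (\a.a))
  Redex: ((\f.(\g.(\h.((f h) (g h))))) r)
Total redexes: 3

Answer: 3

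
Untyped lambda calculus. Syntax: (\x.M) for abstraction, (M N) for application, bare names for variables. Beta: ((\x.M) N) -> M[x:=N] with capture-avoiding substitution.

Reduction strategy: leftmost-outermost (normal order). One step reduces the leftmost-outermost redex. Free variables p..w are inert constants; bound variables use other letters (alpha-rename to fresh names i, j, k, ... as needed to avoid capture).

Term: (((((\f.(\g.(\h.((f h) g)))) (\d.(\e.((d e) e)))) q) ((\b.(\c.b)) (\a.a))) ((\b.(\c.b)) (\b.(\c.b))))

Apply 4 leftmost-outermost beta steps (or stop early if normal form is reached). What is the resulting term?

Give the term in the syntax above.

Answer: (((\e.((((\b.(\c.b)) (\a.a)) e) e)) q) ((\b.(\c.b)) (\b.(\c.b))))

Derivation:
Step 0: (((((\f.(\g.(\h.((f h) g)))) (\d.(\e.((d e) e)))) q) ((\b.(\c.b)) (\a.a))) ((\b.(\c.b)) (\b.(\c.b))))
Step 1: ((((\g.(\h.(((\d.(\e.((d e) e))) h) g))) q) ((\b.(\c.b)) (\a.a))) ((\b.(\c.b)) (\b.(\c.b))))
Step 2: (((\h.(((\d.(\e.((d e) e))) h) q)) ((\b.(\c.b)) (\a.a))) ((\b.(\c.b)) (\b.(\c.b))))
Step 3: ((((\d.(\e.((d e) e))) ((\b.(\c.b)) (\a.a))) q) ((\b.(\c.b)) (\b.(\c.b))))
Step 4: (((\e.((((\b.(\c.b)) (\a.a)) e) e)) q) ((\b.(\c.b)) (\b.(\c.b))))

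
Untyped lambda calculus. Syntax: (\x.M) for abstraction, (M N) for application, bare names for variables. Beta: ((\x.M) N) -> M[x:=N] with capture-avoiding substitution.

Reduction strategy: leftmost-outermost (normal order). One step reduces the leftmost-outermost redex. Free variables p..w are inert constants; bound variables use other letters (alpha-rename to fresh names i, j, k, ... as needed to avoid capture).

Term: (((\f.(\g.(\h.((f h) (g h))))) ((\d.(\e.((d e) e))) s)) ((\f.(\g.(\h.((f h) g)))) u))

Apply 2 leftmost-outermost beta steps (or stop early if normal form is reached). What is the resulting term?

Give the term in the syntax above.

Answer: (\h.((((\d.(\e.((d e) e))) s) h) (((\f.(\g.(\h.((f h) g)))) u) h)))

Derivation:
Step 0: (((\f.(\g.(\h.((f h) (g h))))) ((\d.(\e.((d e) e))) s)) ((\f.(\g.(\h.((f h) g)))) u))
Step 1: ((\g.(\h.((((\d.(\e.((d e) e))) s) h) (g h)))) ((\f.(\g.(\h.((f h) g)))) u))
Step 2: (\h.((((\d.(\e.((d e) e))) s) h) (((\f.(\g.(\h.((f h) g)))) u) h)))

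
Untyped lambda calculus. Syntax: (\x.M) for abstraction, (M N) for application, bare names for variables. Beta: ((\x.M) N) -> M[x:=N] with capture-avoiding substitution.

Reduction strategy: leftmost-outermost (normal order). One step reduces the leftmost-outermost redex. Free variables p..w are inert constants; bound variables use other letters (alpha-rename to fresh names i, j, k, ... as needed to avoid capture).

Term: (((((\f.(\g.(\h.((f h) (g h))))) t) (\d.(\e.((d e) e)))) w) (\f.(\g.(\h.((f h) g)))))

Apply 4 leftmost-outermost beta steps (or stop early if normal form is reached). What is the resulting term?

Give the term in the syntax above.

Step 0: (((((\f.(\g.(\h.((f h) (g h))))) t) (\d.(\e.((d e) e)))) w) (\f.(\g.(\h.((f h) g)))))
Step 1: ((((\g.(\h.((t h) (g h)))) (\d.(\e.((d e) e)))) w) (\f.(\g.(\h.((f h) g)))))
Step 2: (((\h.((t h) ((\d.(\e.((d e) e))) h))) w) (\f.(\g.(\h.((f h) g)))))
Step 3: (((t w) ((\d.(\e.((d e) e))) w)) (\f.(\g.(\h.((f h) g)))))
Step 4: (((t w) (\e.((w e) e))) (\f.(\g.(\h.((f h) g)))))

Answer: (((t w) (\e.((w e) e))) (\f.(\g.(\h.((f h) g)))))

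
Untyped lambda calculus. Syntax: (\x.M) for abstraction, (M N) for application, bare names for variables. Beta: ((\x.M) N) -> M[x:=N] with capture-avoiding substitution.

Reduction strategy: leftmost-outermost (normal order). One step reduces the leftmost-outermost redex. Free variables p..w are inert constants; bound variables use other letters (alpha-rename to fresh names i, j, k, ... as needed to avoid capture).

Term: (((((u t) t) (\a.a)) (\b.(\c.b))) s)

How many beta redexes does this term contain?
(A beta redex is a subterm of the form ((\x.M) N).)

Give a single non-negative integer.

Answer: 0

Derivation:
Term: (((((u t) t) (\a.a)) (\b.(\c.b))) s)
  (no redexes)
Total redexes: 0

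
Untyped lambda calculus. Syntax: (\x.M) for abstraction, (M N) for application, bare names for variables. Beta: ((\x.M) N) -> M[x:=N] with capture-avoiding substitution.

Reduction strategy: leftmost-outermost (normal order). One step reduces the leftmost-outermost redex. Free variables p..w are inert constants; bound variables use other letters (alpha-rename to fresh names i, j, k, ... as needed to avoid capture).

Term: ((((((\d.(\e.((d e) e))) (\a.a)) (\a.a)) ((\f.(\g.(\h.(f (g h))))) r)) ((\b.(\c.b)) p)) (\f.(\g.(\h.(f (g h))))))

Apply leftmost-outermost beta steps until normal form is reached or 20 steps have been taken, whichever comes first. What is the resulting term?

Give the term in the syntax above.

Answer: (r p)

Derivation:
Step 0: ((((((\d.(\e.((d e) e))) (\a.a)) (\a.a)) ((\f.(\g.(\h.(f (g h))))) r)) ((\b.(\c.b)) p)) (\f.(\g.(\h.(f (g h))))))
Step 1: (((((\e.(((\a.a) e) e)) (\a.a)) ((\f.(\g.(\h.(f (g h))))) r)) ((\b.(\c.b)) p)) (\f.(\g.(\h.(f (g h))))))
Step 2: ((((((\a.a) (\a.a)) (\a.a)) ((\f.(\g.(\h.(f (g h))))) r)) ((\b.(\c.b)) p)) (\f.(\g.(\h.(f (g h))))))
Step 3: (((((\a.a) (\a.a)) ((\f.(\g.(\h.(f (g h))))) r)) ((\b.(\c.b)) p)) (\f.(\g.(\h.(f (g h))))))
Step 4: ((((\a.a) ((\f.(\g.(\h.(f (g h))))) r)) ((\b.(\c.b)) p)) (\f.(\g.(\h.(f (g h))))))
Step 5: ((((\f.(\g.(\h.(f (g h))))) r) ((\b.(\c.b)) p)) (\f.(\g.(\h.(f (g h))))))
Step 6: (((\g.(\h.(r (g h)))) ((\b.(\c.b)) p)) (\f.(\g.(\h.(f (g h))))))
Step 7: ((\h.(r (((\b.(\c.b)) p) h))) (\f.(\g.(\h.(f (g h))))))
Step 8: (r (((\b.(\c.b)) p) (\f.(\g.(\h.(f (g h)))))))
Step 9: (r ((\c.p) (\f.(\g.(\h.(f (g h)))))))
Step 10: (r p)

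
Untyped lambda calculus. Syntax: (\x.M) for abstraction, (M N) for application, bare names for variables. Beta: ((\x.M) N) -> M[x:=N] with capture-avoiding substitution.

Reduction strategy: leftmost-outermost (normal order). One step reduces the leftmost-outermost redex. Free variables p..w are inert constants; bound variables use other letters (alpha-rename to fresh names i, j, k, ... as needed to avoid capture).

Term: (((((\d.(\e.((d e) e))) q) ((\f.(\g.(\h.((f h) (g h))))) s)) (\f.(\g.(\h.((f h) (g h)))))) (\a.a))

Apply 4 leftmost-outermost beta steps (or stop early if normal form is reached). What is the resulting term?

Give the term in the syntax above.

Answer: ((((q (\g.(\h.((s h) (g h))))) (\g.(\h.((s h) (g h))))) (\f.(\g.(\h.((f h) (g h)))))) (\a.a))

Derivation:
Step 0: (((((\d.(\e.((d e) e))) q) ((\f.(\g.(\h.((f h) (g h))))) s)) (\f.(\g.(\h.((f h) (g h)))))) (\a.a))
Step 1: ((((\e.((q e) e)) ((\f.(\g.(\h.((f h) (g h))))) s)) (\f.(\g.(\h.((f h) (g h)))))) (\a.a))
Step 2: ((((q ((\f.(\g.(\h.((f h) (g h))))) s)) ((\f.(\g.(\h.((f h) (g h))))) s)) (\f.(\g.(\h.((f h) (g h)))))) (\a.a))
Step 3: ((((q (\g.(\h.((s h) (g h))))) ((\f.(\g.(\h.((f h) (g h))))) s)) (\f.(\g.(\h.((f h) (g h)))))) (\a.a))
Step 4: ((((q (\g.(\h.((s h) (g h))))) (\g.(\h.((s h) (g h))))) (\f.(\g.(\h.((f h) (g h)))))) (\a.a))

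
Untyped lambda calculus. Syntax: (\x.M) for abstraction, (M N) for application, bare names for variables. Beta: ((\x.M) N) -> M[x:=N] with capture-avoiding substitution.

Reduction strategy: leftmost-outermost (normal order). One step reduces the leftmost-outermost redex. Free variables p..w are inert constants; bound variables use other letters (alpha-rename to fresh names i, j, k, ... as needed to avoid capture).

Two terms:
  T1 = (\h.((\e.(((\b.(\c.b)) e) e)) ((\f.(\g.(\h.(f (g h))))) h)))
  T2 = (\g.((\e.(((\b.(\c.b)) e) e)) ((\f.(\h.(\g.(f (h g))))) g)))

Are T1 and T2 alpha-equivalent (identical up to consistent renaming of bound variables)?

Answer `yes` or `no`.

Answer: yes

Derivation:
Term 1: (\h.((\e.(((\b.(\c.b)) e) e)) ((\f.(\g.(\h.(f (g h))))) h)))
Term 2: (\g.((\e.(((\b.(\c.b)) e) e)) ((\f.(\h.(\g.(f (h g))))) g)))
Alpha-equivalence: compare structure up to binder renaming.
Result: True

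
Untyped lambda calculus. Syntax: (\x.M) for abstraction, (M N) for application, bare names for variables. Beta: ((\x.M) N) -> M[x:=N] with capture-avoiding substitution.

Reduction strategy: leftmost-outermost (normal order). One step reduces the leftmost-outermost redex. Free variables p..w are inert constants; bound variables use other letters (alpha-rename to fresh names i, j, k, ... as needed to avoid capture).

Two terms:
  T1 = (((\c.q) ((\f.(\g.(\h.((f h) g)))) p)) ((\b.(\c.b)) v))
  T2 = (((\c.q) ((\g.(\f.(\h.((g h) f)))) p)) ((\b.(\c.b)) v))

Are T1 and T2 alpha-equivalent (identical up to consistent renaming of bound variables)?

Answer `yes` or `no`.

Answer: yes

Derivation:
Term 1: (((\c.q) ((\f.(\g.(\h.((f h) g)))) p)) ((\b.(\c.b)) v))
Term 2: (((\c.q) ((\g.(\f.(\h.((g h) f)))) p)) ((\b.(\c.b)) v))
Alpha-equivalence: compare structure up to binder renaming.
Result: True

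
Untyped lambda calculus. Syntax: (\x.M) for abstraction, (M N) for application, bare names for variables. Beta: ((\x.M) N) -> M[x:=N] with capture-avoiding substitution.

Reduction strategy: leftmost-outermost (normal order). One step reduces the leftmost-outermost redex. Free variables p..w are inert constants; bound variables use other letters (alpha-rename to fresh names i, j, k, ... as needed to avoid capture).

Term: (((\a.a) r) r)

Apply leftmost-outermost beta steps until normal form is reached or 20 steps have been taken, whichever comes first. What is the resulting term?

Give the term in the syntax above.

Answer: (r r)

Derivation:
Step 0: (((\a.a) r) r)
Step 1: (r r)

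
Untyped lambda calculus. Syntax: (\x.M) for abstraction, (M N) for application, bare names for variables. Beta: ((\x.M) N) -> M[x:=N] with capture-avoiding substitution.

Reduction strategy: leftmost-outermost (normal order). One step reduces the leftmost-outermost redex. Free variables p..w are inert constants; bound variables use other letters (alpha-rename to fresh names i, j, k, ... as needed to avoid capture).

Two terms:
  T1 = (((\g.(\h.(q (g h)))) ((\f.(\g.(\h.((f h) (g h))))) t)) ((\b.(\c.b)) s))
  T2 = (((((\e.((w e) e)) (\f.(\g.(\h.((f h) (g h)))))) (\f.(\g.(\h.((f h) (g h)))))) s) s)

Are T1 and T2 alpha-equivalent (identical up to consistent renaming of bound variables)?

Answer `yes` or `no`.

Term 1: (((\g.(\h.(q (g h)))) ((\f.(\g.(\h.((f h) (g h))))) t)) ((\b.(\c.b)) s))
Term 2: (((((\e.((w e) e)) (\f.(\g.(\h.((f h) (g h)))))) (\f.(\g.(\h.((f h) (g h)))))) s) s)
Alpha-equivalence: compare structure up to binder renaming.
Result: False

Answer: no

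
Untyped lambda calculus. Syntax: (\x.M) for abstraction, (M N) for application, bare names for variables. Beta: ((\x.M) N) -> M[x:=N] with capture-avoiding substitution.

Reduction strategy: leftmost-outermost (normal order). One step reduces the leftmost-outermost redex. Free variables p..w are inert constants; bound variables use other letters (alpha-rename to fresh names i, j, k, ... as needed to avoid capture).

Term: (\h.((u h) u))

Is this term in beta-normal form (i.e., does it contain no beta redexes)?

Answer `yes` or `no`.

Term: (\h.((u h) u))
No beta redexes found.

Answer: yes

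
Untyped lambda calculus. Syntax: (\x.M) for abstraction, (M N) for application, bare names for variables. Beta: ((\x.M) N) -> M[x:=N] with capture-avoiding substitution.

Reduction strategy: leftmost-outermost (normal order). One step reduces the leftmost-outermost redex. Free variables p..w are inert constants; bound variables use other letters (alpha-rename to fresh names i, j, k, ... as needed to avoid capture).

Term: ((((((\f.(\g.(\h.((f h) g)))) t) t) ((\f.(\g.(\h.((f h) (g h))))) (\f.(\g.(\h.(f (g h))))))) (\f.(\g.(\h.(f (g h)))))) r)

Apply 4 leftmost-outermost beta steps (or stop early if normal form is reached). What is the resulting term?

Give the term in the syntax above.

Step 0: ((((((\f.(\g.(\h.((f h) g)))) t) t) ((\f.(\g.(\h.((f h) (g h))))) (\f.(\g.(\h.(f (g h))))))) (\f.(\g.(\h.(f (g h)))))) r)
Step 1: (((((\g.(\h.((t h) g))) t) ((\f.(\g.(\h.((f h) (g h))))) (\f.(\g.(\h.(f (g h))))))) (\f.(\g.(\h.(f (g h)))))) r)
Step 2: ((((\h.((t h) t)) ((\f.(\g.(\h.((f h) (g h))))) (\f.(\g.(\h.(f (g h))))))) (\f.(\g.(\h.(f (g h)))))) r)
Step 3: ((((t ((\f.(\g.(\h.((f h) (g h))))) (\f.(\g.(\h.(f (g h))))))) t) (\f.(\g.(\h.(f (g h)))))) r)
Step 4: ((((t (\g.(\h.(((\f.(\g.(\h.(f (g h))))) h) (g h))))) t) (\f.(\g.(\h.(f (g h)))))) r)

Answer: ((((t (\g.(\h.(((\f.(\g.(\h.(f (g h))))) h) (g h))))) t) (\f.(\g.(\h.(f (g h)))))) r)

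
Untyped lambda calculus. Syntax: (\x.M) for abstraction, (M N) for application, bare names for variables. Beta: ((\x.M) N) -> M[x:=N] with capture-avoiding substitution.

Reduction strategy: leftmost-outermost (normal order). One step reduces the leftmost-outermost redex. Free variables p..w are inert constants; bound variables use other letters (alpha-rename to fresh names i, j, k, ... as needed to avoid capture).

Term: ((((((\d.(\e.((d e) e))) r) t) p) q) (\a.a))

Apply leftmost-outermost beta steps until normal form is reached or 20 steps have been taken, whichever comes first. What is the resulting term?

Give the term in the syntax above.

Answer: (((((r t) t) p) q) (\a.a))

Derivation:
Step 0: ((((((\d.(\e.((d e) e))) r) t) p) q) (\a.a))
Step 1: (((((\e.((r e) e)) t) p) q) (\a.a))
Step 2: (((((r t) t) p) q) (\a.a))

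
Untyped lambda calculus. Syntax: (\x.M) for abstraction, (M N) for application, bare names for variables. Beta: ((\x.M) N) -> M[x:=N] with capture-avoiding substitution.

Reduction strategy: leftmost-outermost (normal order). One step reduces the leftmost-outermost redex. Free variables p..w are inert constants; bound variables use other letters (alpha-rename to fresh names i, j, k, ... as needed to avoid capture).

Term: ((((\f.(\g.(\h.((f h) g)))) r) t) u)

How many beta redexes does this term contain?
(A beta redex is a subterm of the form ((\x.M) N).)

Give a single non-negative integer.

Term: ((((\f.(\g.(\h.((f h) g)))) r) t) u)
  Redex: ((\f.(\g.(\h.((f h) g)))) r)
Total redexes: 1

Answer: 1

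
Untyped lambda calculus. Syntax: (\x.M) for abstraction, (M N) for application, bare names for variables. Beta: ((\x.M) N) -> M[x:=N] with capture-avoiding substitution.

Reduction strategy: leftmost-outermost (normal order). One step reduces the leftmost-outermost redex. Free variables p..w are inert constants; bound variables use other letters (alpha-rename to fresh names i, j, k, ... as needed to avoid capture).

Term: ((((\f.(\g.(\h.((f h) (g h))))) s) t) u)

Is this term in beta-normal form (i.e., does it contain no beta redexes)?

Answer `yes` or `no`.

Term: ((((\f.(\g.(\h.((f h) (g h))))) s) t) u)
Found 1 beta redex(es).

Answer: no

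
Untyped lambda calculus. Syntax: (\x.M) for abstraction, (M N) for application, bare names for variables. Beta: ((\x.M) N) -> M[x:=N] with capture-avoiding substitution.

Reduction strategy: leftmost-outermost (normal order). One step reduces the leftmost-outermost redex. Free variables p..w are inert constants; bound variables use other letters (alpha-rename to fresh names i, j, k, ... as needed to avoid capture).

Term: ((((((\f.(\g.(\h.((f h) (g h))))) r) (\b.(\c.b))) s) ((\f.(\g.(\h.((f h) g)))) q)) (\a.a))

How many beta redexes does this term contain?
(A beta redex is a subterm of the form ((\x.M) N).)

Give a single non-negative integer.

Answer: 2

Derivation:
Term: ((((((\f.(\g.(\h.((f h) (g h))))) r) (\b.(\c.b))) s) ((\f.(\g.(\h.((f h) g)))) q)) (\a.a))
  Redex: ((\f.(\g.(\h.((f h) (g h))))) r)
  Redex: ((\f.(\g.(\h.((f h) g)))) q)
Total redexes: 2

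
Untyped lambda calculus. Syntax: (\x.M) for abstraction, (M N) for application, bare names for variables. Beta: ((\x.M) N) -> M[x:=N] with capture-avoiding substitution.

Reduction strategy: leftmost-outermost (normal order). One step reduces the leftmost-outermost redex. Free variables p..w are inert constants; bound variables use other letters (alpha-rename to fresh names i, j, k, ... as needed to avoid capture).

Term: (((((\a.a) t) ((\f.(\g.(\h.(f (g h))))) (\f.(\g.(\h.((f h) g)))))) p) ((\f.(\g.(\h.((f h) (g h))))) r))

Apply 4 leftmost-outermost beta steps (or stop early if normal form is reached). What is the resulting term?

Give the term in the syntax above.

Step 0: (((((\a.a) t) ((\f.(\g.(\h.(f (g h))))) (\f.(\g.(\h.((f h) g)))))) p) ((\f.(\g.(\h.((f h) (g h))))) r))
Step 1: (((t ((\f.(\g.(\h.(f (g h))))) (\f.(\g.(\h.((f h) g)))))) p) ((\f.(\g.(\h.((f h) (g h))))) r))
Step 2: (((t (\g.(\h.((\f.(\g.(\h.((f h) g)))) (g h))))) p) ((\f.(\g.(\h.((f h) (g h))))) r))
Step 3: (((t (\g.(\h.(\i.(\j.(((g h) j) i)))))) p) ((\f.(\g.(\h.((f h) (g h))))) r))
Step 4: (((t (\g.(\h.(\i.(\j.(((g h) j) i)))))) p) (\g.(\h.((r h) (g h)))))

Answer: (((t (\g.(\h.(\i.(\j.(((g h) j) i)))))) p) (\g.(\h.((r h) (g h)))))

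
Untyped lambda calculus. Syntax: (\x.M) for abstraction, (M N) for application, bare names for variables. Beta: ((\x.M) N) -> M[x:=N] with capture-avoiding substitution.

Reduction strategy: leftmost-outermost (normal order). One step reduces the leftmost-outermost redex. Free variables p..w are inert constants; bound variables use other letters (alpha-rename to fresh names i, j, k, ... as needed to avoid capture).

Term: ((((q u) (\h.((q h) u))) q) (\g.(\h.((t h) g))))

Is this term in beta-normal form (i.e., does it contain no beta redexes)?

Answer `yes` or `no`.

Term: ((((q u) (\h.((q h) u))) q) (\g.(\h.((t h) g))))
No beta redexes found.

Answer: yes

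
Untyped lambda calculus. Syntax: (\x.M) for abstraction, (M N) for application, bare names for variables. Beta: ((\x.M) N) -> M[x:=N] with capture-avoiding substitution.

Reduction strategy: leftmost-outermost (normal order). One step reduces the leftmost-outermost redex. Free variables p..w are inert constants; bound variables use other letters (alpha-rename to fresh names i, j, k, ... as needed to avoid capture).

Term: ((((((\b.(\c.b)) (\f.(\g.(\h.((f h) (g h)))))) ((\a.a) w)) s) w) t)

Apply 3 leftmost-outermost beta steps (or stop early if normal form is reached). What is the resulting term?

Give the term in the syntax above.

Step 0: ((((((\b.(\c.b)) (\f.(\g.(\h.((f h) (g h)))))) ((\a.a) w)) s) w) t)
Step 1: (((((\c.(\f.(\g.(\h.((f h) (g h)))))) ((\a.a) w)) s) w) t)
Step 2: ((((\f.(\g.(\h.((f h) (g h))))) s) w) t)
Step 3: (((\g.(\h.((s h) (g h)))) w) t)

Answer: (((\g.(\h.((s h) (g h)))) w) t)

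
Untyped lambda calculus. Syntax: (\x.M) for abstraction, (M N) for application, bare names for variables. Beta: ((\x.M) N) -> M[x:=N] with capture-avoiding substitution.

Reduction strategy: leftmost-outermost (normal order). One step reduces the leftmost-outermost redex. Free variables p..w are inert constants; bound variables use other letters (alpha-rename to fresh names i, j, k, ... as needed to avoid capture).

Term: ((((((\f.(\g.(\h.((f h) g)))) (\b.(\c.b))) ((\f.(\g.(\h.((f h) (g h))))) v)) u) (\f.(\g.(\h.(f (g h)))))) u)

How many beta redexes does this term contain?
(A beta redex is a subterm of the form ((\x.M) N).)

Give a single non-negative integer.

Answer: 2

Derivation:
Term: ((((((\f.(\g.(\h.((f h) g)))) (\b.(\c.b))) ((\f.(\g.(\h.((f h) (g h))))) v)) u) (\f.(\g.(\h.(f (g h)))))) u)
  Redex: ((\f.(\g.(\h.((f h) g)))) (\b.(\c.b)))
  Redex: ((\f.(\g.(\h.((f h) (g h))))) v)
Total redexes: 2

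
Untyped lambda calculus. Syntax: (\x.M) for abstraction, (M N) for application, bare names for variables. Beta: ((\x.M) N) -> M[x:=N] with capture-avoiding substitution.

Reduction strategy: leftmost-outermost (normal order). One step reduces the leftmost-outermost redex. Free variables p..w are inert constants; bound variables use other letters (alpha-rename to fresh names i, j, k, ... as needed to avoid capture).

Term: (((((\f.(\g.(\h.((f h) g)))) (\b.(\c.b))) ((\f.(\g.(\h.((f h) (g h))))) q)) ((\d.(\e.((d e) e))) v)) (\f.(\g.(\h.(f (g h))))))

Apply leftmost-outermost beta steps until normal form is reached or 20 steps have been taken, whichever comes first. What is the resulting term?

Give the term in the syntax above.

Answer: ((v (\f.(\g.(\h.(f (g h)))))) (\f.(\g.(\h.(f (g h))))))

Derivation:
Step 0: (((((\f.(\g.(\h.((f h) g)))) (\b.(\c.b))) ((\f.(\g.(\h.((f h) (g h))))) q)) ((\d.(\e.((d e) e))) v)) (\f.(\g.(\h.(f (g h))))))
Step 1: ((((\g.(\h.(((\b.(\c.b)) h) g))) ((\f.(\g.(\h.((f h) (g h))))) q)) ((\d.(\e.((d e) e))) v)) (\f.(\g.(\h.(f (g h))))))
Step 2: (((\h.(((\b.(\c.b)) h) ((\f.(\g.(\h.((f h) (g h))))) q))) ((\d.(\e.((d e) e))) v)) (\f.(\g.(\h.(f (g h))))))
Step 3: ((((\b.(\c.b)) ((\d.(\e.((d e) e))) v)) ((\f.(\g.(\h.((f h) (g h))))) q)) (\f.(\g.(\h.(f (g h))))))
Step 4: (((\c.((\d.(\e.((d e) e))) v)) ((\f.(\g.(\h.((f h) (g h))))) q)) (\f.(\g.(\h.(f (g h))))))
Step 5: (((\d.(\e.((d e) e))) v) (\f.(\g.(\h.(f (g h))))))
Step 6: ((\e.((v e) e)) (\f.(\g.(\h.(f (g h))))))
Step 7: ((v (\f.(\g.(\h.(f (g h)))))) (\f.(\g.(\h.(f (g h))))))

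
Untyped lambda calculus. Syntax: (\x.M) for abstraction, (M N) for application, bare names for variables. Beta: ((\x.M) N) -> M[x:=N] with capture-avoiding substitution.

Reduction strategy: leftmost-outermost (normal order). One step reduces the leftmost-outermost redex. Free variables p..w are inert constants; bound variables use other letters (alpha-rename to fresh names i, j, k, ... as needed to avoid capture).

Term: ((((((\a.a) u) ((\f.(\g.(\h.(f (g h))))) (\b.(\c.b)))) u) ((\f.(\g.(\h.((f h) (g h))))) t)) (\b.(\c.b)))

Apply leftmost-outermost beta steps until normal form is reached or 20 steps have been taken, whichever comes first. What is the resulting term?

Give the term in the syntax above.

Step 0: ((((((\a.a) u) ((\f.(\g.(\h.(f (g h))))) (\b.(\c.b)))) u) ((\f.(\g.(\h.((f h) (g h))))) t)) (\b.(\c.b)))
Step 1: ((((u ((\f.(\g.(\h.(f (g h))))) (\b.(\c.b)))) u) ((\f.(\g.(\h.((f h) (g h))))) t)) (\b.(\c.b)))
Step 2: ((((u (\g.(\h.((\b.(\c.b)) (g h))))) u) ((\f.(\g.(\h.((f h) (g h))))) t)) (\b.(\c.b)))
Step 3: ((((u (\g.(\h.(\c.(g h))))) u) ((\f.(\g.(\h.((f h) (g h))))) t)) (\b.(\c.b)))
Step 4: ((((u (\g.(\h.(\c.(g h))))) u) (\g.(\h.((t h) (g h))))) (\b.(\c.b)))

Answer: ((((u (\g.(\h.(\c.(g h))))) u) (\g.(\h.((t h) (g h))))) (\b.(\c.b)))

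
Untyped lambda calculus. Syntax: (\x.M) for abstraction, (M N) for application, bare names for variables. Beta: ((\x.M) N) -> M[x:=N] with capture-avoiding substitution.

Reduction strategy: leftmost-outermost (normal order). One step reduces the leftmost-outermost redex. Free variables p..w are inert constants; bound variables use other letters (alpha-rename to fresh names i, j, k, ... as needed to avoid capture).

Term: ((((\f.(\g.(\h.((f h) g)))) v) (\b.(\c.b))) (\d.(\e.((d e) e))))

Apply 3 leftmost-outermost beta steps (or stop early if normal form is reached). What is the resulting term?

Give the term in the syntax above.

Step 0: ((((\f.(\g.(\h.((f h) g)))) v) (\b.(\c.b))) (\d.(\e.((d e) e))))
Step 1: (((\g.(\h.((v h) g))) (\b.(\c.b))) (\d.(\e.((d e) e))))
Step 2: ((\h.((v h) (\b.(\c.b)))) (\d.(\e.((d e) e))))
Step 3: ((v (\d.(\e.((d e) e)))) (\b.(\c.b)))

Answer: ((v (\d.(\e.((d e) e)))) (\b.(\c.b)))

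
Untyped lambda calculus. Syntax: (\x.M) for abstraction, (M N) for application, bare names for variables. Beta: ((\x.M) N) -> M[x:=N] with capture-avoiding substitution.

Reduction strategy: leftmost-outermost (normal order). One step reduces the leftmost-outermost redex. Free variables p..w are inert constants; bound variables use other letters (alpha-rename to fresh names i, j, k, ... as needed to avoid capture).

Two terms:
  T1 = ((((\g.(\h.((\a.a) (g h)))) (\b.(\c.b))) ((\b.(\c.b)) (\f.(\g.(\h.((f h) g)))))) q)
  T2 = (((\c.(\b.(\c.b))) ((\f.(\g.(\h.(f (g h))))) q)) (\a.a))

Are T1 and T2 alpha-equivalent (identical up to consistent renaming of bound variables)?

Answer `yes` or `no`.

Term 1: ((((\g.(\h.((\a.a) (g h)))) (\b.(\c.b))) ((\b.(\c.b)) (\f.(\g.(\h.((f h) g)))))) q)
Term 2: (((\c.(\b.(\c.b))) ((\f.(\g.(\h.(f (g h))))) q)) (\a.a))
Alpha-equivalence: compare structure up to binder renaming.
Result: False

Answer: no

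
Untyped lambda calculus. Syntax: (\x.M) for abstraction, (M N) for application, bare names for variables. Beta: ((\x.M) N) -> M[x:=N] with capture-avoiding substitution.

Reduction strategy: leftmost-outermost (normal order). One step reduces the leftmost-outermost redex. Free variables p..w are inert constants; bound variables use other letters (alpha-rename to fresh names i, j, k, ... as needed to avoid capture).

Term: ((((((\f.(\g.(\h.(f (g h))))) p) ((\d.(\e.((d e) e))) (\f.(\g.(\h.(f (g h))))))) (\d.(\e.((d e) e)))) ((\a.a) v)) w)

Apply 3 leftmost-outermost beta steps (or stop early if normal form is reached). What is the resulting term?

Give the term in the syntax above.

Step 0: ((((((\f.(\g.(\h.(f (g h))))) p) ((\d.(\e.((d e) e))) (\f.(\g.(\h.(f (g h))))))) (\d.(\e.((d e) e)))) ((\a.a) v)) w)
Step 1: (((((\g.(\h.(p (g h)))) ((\d.(\e.((d e) e))) (\f.(\g.(\h.(f (g h))))))) (\d.(\e.((d e) e)))) ((\a.a) v)) w)
Step 2: ((((\h.(p (((\d.(\e.((d e) e))) (\f.(\g.(\h.(f (g h)))))) h))) (\d.(\e.((d e) e)))) ((\a.a) v)) w)
Step 3: (((p (((\d.(\e.((d e) e))) (\f.(\g.(\h.(f (g h)))))) (\d.(\e.((d e) e))))) ((\a.a) v)) w)

Answer: (((p (((\d.(\e.((d e) e))) (\f.(\g.(\h.(f (g h)))))) (\d.(\e.((d e) e))))) ((\a.a) v)) w)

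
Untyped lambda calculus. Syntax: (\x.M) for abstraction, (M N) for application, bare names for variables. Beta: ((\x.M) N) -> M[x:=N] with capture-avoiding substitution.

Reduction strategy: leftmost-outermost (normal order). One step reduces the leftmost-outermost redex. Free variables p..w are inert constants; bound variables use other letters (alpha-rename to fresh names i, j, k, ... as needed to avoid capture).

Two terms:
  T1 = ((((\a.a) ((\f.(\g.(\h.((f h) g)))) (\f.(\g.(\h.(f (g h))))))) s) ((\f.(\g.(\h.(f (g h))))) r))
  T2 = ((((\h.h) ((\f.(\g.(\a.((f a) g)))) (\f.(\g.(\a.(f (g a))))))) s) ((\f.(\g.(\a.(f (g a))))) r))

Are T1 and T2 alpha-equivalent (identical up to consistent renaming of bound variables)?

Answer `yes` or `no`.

Answer: yes

Derivation:
Term 1: ((((\a.a) ((\f.(\g.(\h.((f h) g)))) (\f.(\g.(\h.(f (g h))))))) s) ((\f.(\g.(\h.(f (g h))))) r))
Term 2: ((((\h.h) ((\f.(\g.(\a.((f a) g)))) (\f.(\g.(\a.(f (g a))))))) s) ((\f.(\g.(\a.(f (g a))))) r))
Alpha-equivalence: compare structure up to binder renaming.
Result: True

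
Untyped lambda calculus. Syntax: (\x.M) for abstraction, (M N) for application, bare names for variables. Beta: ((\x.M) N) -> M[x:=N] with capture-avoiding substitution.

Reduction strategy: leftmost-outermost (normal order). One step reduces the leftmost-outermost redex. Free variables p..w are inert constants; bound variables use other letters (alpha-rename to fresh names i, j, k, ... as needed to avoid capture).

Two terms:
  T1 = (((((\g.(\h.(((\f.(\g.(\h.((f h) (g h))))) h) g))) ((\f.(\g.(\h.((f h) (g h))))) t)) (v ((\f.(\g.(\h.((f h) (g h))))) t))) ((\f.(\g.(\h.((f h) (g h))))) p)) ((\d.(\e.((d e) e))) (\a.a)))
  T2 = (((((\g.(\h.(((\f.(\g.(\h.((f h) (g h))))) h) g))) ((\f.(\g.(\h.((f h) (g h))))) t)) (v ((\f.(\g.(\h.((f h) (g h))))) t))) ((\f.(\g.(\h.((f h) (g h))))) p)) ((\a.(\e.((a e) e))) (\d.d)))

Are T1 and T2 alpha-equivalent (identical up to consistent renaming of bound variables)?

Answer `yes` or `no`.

Term 1: (((((\g.(\h.(((\f.(\g.(\h.((f h) (g h))))) h) g))) ((\f.(\g.(\h.((f h) (g h))))) t)) (v ((\f.(\g.(\h.((f h) (g h))))) t))) ((\f.(\g.(\h.((f h) (g h))))) p)) ((\d.(\e.((d e) e))) (\a.a)))
Term 2: (((((\g.(\h.(((\f.(\g.(\h.((f h) (g h))))) h) g))) ((\f.(\g.(\h.((f h) (g h))))) t)) (v ((\f.(\g.(\h.((f h) (g h))))) t))) ((\f.(\g.(\h.((f h) (g h))))) p)) ((\a.(\e.((a e) e))) (\d.d)))
Alpha-equivalence: compare structure up to binder renaming.
Result: True

Answer: yes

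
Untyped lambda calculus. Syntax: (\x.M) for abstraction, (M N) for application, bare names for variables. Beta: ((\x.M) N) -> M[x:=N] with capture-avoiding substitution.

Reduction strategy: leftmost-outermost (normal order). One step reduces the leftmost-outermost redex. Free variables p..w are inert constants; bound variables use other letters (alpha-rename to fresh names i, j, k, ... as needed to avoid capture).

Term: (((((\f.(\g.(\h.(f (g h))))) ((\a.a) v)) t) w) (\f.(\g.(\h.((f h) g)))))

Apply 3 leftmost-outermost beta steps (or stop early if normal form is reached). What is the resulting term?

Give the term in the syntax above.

Answer: ((((\a.a) v) (t w)) (\f.(\g.(\h.((f h) g)))))

Derivation:
Step 0: (((((\f.(\g.(\h.(f (g h))))) ((\a.a) v)) t) w) (\f.(\g.(\h.((f h) g)))))
Step 1: ((((\g.(\h.(((\a.a) v) (g h)))) t) w) (\f.(\g.(\h.((f h) g)))))
Step 2: (((\h.(((\a.a) v) (t h))) w) (\f.(\g.(\h.((f h) g)))))
Step 3: ((((\a.a) v) (t w)) (\f.(\g.(\h.((f h) g)))))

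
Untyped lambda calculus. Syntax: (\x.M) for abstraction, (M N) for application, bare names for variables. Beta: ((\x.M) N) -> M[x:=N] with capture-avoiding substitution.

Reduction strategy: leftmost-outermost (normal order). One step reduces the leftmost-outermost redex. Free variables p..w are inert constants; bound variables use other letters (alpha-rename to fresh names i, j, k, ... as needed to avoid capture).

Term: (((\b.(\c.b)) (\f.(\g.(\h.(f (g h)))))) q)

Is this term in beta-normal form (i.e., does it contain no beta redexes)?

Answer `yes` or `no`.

Answer: no

Derivation:
Term: (((\b.(\c.b)) (\f.(\g.(\h.(f (g h)))))) q)
Found 1 beta redex(es).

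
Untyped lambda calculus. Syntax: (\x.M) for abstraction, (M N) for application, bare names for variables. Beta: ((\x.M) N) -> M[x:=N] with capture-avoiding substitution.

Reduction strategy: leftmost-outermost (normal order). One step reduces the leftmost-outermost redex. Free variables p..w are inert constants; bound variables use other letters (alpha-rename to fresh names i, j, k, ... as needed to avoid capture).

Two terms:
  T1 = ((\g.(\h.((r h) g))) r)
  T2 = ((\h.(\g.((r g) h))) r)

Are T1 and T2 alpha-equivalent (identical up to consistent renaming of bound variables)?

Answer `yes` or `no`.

Answer: yes

Derivation:
Term 1: ((\g.(\h.((r h) g))) r)
Term 2: ((\h.(\g.((r g) h))) r)
Alpha-equivalence: compare structure up to binder renaming.
Result: True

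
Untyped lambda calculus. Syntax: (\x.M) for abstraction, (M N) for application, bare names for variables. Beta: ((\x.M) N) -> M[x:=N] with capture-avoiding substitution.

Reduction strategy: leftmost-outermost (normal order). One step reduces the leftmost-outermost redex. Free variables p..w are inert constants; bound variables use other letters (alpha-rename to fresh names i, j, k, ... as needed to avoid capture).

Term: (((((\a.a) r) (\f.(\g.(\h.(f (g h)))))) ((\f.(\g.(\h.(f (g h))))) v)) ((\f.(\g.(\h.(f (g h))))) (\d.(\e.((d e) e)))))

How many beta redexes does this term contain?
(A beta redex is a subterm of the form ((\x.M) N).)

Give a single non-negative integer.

Term: (((((\a.a) r) (\f.(\g.(\h.(f (g h)))))) ((\f.(\g.(\h.(f (g h))))) v)) ((\f.(\g.(\h.(f (g h))))) (\d.(\e.((d e) e)))))
  Redex: ((\a.a) r)
  Redex: ((\f.(\g.(\h.(f (g h))))) v)
  Redex: ((\f.(\g.(\h.(f (g h))))) (\d.(\e.((d e) e))))
Total redexes: 3

Answer: 3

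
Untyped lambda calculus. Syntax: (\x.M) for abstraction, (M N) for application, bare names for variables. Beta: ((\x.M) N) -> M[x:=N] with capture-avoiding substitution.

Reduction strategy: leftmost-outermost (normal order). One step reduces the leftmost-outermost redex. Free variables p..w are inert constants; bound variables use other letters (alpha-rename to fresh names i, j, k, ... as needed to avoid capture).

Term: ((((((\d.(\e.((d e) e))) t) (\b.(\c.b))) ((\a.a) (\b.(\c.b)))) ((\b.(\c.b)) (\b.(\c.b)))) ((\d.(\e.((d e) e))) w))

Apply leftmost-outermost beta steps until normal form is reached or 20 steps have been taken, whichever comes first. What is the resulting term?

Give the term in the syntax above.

Step 0: ((((((\d.(\e.((d e) e))) t) (\b.(\c.b))) ((\a.a) (\b.(\c.b)))) ((\b.(\c.b)) (\b.(\c.b)))) ((\d.(\e.((d e) e))) w))
Step 1: (((((\e.((t e) e)) (\b.(\c.b))) ((\a.a) (\b.(\c.b)))) ((\b.(\c.b)) (\b.(\c.b)))) ((\d.(\e.((d e) e))) w))
Step 2: (((((t (\b.(\c.b))) (\b.(\c.b))) ((\a.a) (\b.(\c.b)))) ((\b.(\c.b)) (\b.(\c.b)))) ((\d.(\e.((d e) e))) w))
Step 3: (((((t (\b.(\c.b))) (\b.(\c.b))) (\b.(\c.b))) ((\b.(\c.b)) (\b.(\c.b)))) ((\d.(\e.((d e) e))) w))
Step 4: (((((t (\b.(\c.b))) (\b.(\c.b))) (\b.(\c.b))) (\c.(\b.(\c.b)))) ((\d.(\e.((d e) e))) w))
Step 5: (((((t (\b.(\c.b))) (\b.(\c.b))) (\b.(\c.b))) (\c.(\b.(\c.b)))) (\e.((w e) e)))

Answer: (((((t (\b.(\c.b))) (\b.(\c.b))) (\b.(\c.b))) (\c.(\b.(\c.b)))) (\e.((w e) e)))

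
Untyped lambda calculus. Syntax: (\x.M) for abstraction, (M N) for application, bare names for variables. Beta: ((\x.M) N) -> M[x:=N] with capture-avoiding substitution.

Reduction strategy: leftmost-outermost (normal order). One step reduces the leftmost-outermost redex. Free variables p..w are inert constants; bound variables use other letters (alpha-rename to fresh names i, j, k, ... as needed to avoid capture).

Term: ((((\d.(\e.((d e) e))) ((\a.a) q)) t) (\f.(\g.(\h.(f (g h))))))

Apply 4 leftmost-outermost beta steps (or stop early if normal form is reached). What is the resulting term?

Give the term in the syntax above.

Step 0: ((((\d.(\e.((d e) e))) ((\a.a) q)) t) (\f.(\g.(\h.(f (g h))))))
Step 1: (((\e.((((\a.a) q) e) e)) t) (\f.(\g.(\h.(f (g h))))))
Step 2: (((((\a.a) q) t) t) (\f.(\g.(\h.(f (g h))))))
Step 3: (((q t) t) (\f.(\g.(\h.(f (g h))))))
Step 4: (normal form reached)

Answer: (((q t) t) (\f.(\g.(\h.(f (g h))))))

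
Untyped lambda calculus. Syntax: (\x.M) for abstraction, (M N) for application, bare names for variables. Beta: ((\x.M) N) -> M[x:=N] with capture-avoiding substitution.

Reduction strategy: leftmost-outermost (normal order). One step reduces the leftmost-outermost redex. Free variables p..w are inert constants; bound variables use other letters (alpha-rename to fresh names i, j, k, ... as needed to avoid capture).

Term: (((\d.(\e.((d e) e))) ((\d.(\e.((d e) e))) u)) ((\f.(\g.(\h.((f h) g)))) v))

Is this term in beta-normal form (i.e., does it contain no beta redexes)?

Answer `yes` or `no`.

Term: (((\d.(\e.((d e) e))) ((\d.(\e.((d e) e))) u)) ((\f.(\g.(\h.((f h) g)))) v))
Found 3 beta redex(es).

Answer: no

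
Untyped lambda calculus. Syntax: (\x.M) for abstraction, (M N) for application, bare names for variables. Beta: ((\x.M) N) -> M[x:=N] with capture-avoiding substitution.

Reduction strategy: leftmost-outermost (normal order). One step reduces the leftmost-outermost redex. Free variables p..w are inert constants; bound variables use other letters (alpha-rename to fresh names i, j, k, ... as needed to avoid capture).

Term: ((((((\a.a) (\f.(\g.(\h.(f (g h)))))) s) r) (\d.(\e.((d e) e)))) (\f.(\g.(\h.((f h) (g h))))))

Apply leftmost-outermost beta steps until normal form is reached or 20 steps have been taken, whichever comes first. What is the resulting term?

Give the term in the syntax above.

Step 0: ((((((\a.a) (\f.(\g.(\h.(f (g h)))))) s) r) (\d.(\e.((d e) e)))) (\f.(\g.(\h.((f h) (g h))))))
Step 1: (((((\f.(\g.(\h.(f (g h))))) s) r) (\d.(\e.((d e) e)))) (\f.(\g.(\h.((f h) (g h))))))
Step 2: ((((\g.(\h.(s (g h)))) r) (\d.(\e.((d e) e)))) (\f.(\g.(\h.((f h) (g h))))))
Step 3: (((\h.(s (r h))) (\d.(\e.((d e) e)))) (\f.(\g.(\h.((f h) (g h))))))
Step 4: ((s (r (\d.(\e.((d e) e))))) (\f.(\g.(\h.((f h) (g h))))))

Answer: ((s (r (\d.(\e.((d e) e))))) (\f.(\g.(\h.((f h) (g h))))))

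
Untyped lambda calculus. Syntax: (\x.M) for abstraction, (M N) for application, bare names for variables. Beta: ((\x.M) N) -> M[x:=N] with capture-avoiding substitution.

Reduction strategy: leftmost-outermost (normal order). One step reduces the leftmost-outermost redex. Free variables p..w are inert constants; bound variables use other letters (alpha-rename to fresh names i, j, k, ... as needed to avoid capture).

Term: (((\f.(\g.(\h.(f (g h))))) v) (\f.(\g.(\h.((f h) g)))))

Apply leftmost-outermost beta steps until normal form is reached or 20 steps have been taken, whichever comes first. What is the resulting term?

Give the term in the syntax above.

Answer: (\h.(v (\g.(\i.((h i) g)))))

Derivation:
Step 0: (((\f.(\g.(\h.(f (g h))))) v) (\f.(\g.(\h.((f h) g)))))
Step 1: ((\g.(\h.(v (g h)))) (\f.(\g.(\h.((f h) g)))))
Step 2: (\h.(v ((\f.(\g.(\h.((f h) g)))) h)))
Step 3: (\h.(v (\g.(\i.((h i) g)))))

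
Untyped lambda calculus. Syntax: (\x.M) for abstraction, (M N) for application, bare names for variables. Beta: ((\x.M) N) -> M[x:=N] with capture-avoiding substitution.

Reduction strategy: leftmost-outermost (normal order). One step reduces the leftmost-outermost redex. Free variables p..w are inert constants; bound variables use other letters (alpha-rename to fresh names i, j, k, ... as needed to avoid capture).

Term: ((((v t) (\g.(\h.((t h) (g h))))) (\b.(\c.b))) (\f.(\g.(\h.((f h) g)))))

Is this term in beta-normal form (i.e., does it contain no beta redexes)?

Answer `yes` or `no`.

Term: ((((v t) (\g.(\h.((t h) (g h))))) (\b.(\c.b))) (\f.(\g.(\h.((f h) g)))))
No beta redexes found.

Answer: yes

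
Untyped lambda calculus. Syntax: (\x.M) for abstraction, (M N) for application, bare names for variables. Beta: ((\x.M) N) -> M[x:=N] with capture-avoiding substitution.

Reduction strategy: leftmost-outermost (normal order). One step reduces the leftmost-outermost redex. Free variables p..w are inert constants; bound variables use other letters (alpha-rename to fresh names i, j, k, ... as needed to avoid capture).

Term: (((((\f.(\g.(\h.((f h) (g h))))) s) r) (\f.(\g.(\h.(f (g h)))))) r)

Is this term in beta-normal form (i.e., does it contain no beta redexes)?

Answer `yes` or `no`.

Answer: no

Derivation:
Term: (((((\f.(\g.(\h.((f h) (g h))))) s) r) (\f.(\g.(\h.(f (g h)))))) r)
Found 1 beta redex(es).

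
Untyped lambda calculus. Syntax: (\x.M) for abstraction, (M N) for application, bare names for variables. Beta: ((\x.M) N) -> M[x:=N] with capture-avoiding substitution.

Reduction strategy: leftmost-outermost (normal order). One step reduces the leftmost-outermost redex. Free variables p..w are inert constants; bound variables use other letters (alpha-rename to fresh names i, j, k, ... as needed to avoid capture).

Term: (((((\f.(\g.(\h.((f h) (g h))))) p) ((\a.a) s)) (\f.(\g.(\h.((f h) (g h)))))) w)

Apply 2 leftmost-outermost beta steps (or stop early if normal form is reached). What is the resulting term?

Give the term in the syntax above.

Answer: (((\h.((p h) (((\a.a) s) h))) (\f.(\g.(\h.((f h) (g h)))))) w)

Derivation:
Step 0: (((((\f.(\g.(\h.((f h) (g h))))) p) ((\a.a) s)) (\f.(\g.(\h.((f h) (g h)))))) w)
Step 1: ((((\g.(\h.((p h) (g h)))) ((\a.a) s)) (\f.(\g.(\h.((f h) (g h)))))) w)
Step 2: (((\h.((p h) (((\a.a) s) h))) (\f.(\g.(\h.((f h) (g h)))))) w)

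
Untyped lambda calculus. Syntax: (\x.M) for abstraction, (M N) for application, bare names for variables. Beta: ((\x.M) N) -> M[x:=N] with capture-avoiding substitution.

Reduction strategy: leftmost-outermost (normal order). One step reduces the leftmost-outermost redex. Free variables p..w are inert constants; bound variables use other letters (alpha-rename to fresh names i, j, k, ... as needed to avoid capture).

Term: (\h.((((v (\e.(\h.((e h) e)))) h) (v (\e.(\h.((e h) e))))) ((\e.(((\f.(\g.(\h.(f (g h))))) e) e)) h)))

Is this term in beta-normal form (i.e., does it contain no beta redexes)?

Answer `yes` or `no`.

Term: (\h.((((v (\e.(\h.((e h) e)))) h) (v (\e.(\h.((e h) e))))) ((\e.(((\f.(\g.(\h.(f (g h))))) e) e)) h)))
Found 2 beta redex(es).

Answer: no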